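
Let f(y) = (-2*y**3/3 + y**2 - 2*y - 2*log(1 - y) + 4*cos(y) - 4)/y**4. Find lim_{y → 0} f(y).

2/3

Substitution gives 0/0; apply L'Hôpital's rule 4 times.
After differentiating numerator and denominator 4 times the quotient is (4*cos(y) + 12/(y - 1)^4)/(24); at y = 0 this is 2/3.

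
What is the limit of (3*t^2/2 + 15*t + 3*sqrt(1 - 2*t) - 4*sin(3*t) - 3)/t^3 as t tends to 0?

33/2

Substitution gives 0/0 (the numerator vanishes to order 3).
Expand each term to order t^3: the coefficient of t^3 in 3·√(1 - 2t) is -3/2 and in -4·sin(3t) is 18.
Lower-order terms cancel with the polynomial part, so the numerator is (33/2)·t^3 + o(t^3), and the limit is (33/2)/(1) = 33/2.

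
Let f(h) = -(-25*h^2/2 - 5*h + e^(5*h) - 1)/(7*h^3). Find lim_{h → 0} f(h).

Direct substitution gives 0/0.
Apply L'Hôpital: lim (-25*h + 5*e^(5*h) - 5)/(-21*h^2), still 0/0.
Apply L'Hôpital: lim (25*e^(5*h) - 25)/(-42*h), still 0/0.
After 3 applications of L'Hôpital's rule the quotient is (125*e^(5*h))/(-42); substituting h = 0 gives -125/42.

-125/42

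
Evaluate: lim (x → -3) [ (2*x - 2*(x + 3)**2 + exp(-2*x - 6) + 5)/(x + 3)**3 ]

Direct substitution gives 0/0.
Apply L'Hôpital: lim (-4*x - 2*e^(-2*x - 6) - 10)/(3*(x + 3)^2), still 0/0.
Apply L'Hôpital: lim (4*e^(-2*x - 6) - 4)/(6*x + 18), still 0/0.
After 3 applications of L'Hôpital's rule the quotient is (-8*e^(-2*x - 6))/(6); substituting x = -3 gives -4/3.

-4/3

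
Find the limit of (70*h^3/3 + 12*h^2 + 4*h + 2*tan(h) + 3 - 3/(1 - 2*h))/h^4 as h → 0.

Substitution gives 0/0; apply L'Hôpital's rule 4 times.
After differentiating numerator and denominator 4 times the quotient is (48*tan(h)^3/cos(h)^2 + 32*tan(h)/cos(h)^2 + 1152/(2*h - 1)^5)/(24); at h = 0 this is -48.

-48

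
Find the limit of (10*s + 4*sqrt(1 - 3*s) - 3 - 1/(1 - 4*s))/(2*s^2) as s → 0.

Substitution gives 0/0 (the numerator vanishes to order 2).
Expand each term to order s^2: the coefficient of s^2 in 4·√(1 - 3s) is -9/2 and in −1/(1 - 4s) is -16.
Lower-order terms cancel with the polynomial part, so the numerator is (-41/2)·s^2 + o(s^2), and the limit is (-41/2)/(2) = -41/4.

-41/4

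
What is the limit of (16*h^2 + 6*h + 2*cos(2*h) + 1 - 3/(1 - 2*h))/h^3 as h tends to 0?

Substitution gives 0/0 (the numerator vanishes to order 3).
Expand each term to order h^3: the coefficient of h^3 in -3·1/(1 - 2h) is -24 and in 2·cos(2h) is 0.
Lower-order terms cancel with the polynomial part, so the numerator is (-24)·h^3 + o(h^3), and the limit is (-24)/(1) = -24.

-24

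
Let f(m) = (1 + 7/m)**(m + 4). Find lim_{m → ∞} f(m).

Let L be the limit and take ln: ln L = lim (m + 4)·ln(1 + 7/m) = lim (m + 4)·(7/m + O(1/m²)) = 7.
Hence L = e^(7).

e^(7)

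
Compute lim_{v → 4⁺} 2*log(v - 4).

As v → 4⁺, v - 4 → 0⁺ and ln(v - 4) → −∞.
Multiplying by 2 gives -∞.

-∞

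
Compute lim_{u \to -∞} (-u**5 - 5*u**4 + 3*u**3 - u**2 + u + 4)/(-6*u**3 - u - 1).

The numerator has higher degree (5 > 3); the quotient behaves like (-1/(-6))·u^2 for large |u|.
As u → −∞ this diverges to ∞.

∞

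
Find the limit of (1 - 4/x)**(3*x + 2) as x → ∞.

Let L be the limit and take ln: ln L = lim (3x + 2)·ln(1 - 4/x) = lim (3x + 2)·(-4/x + O(1/x²)) = -12.
Hence L = e^(-12).

e^(-12)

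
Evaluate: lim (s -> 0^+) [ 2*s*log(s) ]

This is a 0·(−∞) form. Rewrite as 2·ln(s) / s^(−1) and apply L'Hôpital:
the derivative quotient is 2·(1/s) / (−1·s^(−2)) = (-2/1)·s^1 → 0.

0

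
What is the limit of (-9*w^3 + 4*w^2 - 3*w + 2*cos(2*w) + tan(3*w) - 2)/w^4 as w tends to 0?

4/3

Substitution gives 0/0; apply L'Hôpital's rule 4 times.
After differentiating numerator and denominator 4 times the quotient is (32*cos(2*w) + 1944*tan(3*w)^5 + 3240*tan(3*w)^3 + 1296*tan(3*w))/(24); at w = 0 this is 4/3.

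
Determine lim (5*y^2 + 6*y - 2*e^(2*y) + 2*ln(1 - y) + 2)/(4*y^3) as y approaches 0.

-5/6

Substitution gives 0/0 (the numerator vanishes to order 3).
Expand each term to order y^3: the coefficient of y^3 in 2·ln(1 - y) is -2/3 and in -2·e^(2y) is -8/3.
Lower-order terms cancel with the polynomial part, so the numerator is (-10/3)·y^3 + o(y^3), and the limit is (-10/3)/(4) = -5/6.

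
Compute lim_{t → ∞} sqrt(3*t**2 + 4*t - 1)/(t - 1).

√(3)

For large |t|, √(3*t^2 + 4*t - 1) ≈ √3·|t| and the denominator ≈ t.
Since t → +∞, |t| = t, giving √3/(1) = √(3).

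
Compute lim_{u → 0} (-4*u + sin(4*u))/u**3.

Direct substitution gives 0/0.
Apply L'Hôpital: lim (4*cos(4*u) - 4)/(3*u^2), still 0/0.
Apply L'Hôpital: lim (-16*sin(4*u))/(6*u), still 0/0.
After 3 applications of L'Hôpital's rule the quotient is (-64*cos(4*u))/(6); substituting u = 0 gives -32/3.

-32/3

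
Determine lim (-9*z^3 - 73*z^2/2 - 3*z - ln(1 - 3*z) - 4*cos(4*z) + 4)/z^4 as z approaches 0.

-269/12

Substitution gives 0/0; apply L'Hôpital's rule 4 times.
After differentiating numerator and denominator 4 times the quotient is (-1024*cos(4*z) + 486/(3*z - 1)^4)/(24); at z = 0 this is -269/12.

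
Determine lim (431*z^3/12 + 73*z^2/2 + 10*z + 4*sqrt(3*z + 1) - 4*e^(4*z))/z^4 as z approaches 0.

Substitution gives 0/0; apply L'Hôpital's rule 4 times.
After differentiating numerator and denominator 4 times the quotient is (-1024*e^(4*z) - 1215/(4*(3*z + 1)^(7/2)))/(24); at z = 0 this is -5311/96.

-5311/96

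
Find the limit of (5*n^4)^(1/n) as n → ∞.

Base → ∞ and exponent → 0: an ∞^0 form.
Take logs: (1/n)·ln(5·n^4) = (ln 5 + 4·ln n)/n → 0.
So the limit is e^0 = 1.

1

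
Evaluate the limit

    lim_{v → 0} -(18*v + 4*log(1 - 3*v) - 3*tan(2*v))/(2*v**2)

9

Substitution gives 0/0; apply L'Hôpital's rule 2 times.
After differentiating numerator and denominator 2 times the quotient is (-24*tan(2*v)/cos(2*v)^2 - 36/(3*v - 1)^2)/(-4); at v = 0 this is 9.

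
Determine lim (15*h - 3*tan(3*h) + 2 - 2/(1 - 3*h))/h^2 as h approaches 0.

-18

Substitution gives 0/0 (the numerator vanishes to order 2).
Expand each term to order h^2: the coefficient of h^2 in -2·1/(1 - 3h) is -18 and in -3·tan(3h) is 0.
Lower-order terms cancel with the polynomial part, so the numerator is (-18)·h^2 + o(h^2), and the limit is (-18)/(1) = -18.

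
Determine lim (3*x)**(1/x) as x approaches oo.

1

Base → ∞ and exponent → 0: an ∞^0 form.
Take logs: (1/x)·ln(3·x^1) = (ln 3 + 1·ln x)/x → 0.
So the limit is e^0 = 1.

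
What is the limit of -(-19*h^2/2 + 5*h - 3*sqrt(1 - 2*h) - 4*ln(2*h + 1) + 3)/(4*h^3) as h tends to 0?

Substitution gives 0/0; apply L'Hôpital's rule 3 times.
After differentiating numerator and denominator 3 times the quotient is (-64/(2*h + 1)^3 + 9/(1 - 2*h)^(5/2))/(-24); at h = 0 this is 55/24.

55/24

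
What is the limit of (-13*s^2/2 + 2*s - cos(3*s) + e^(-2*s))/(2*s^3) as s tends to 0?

Substitution gives 0/0 (the numerator vanishes to order 3).
Expand each term to order s^3: the coefficient of s^3 in e^(-2s) is -4/3 and in −cos(3s) is 0.
Lower-order terms cancel with the polynomial part, so the numerator is (-4/3)·s^3 + o(s^3), and the limit is (-4/3)/(2) = -2/3.

-2/3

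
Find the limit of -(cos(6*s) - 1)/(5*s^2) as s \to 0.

18/5

Direct substitution gives 0/0.
Apply L'Hôpital: lim (-6*sin(6*s))/(-10*s), still 0/0.
After 2 applications of L'Hôpital's rule the quotient is (-36*cos(6*s))/(-10); substituting s = 0 gives 18/5.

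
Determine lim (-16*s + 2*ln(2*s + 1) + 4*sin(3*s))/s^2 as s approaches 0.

-4

Substitution gives 0/0; apply L'Hôpital's rule 2 times.
After differentiating numerator and denominator 2 times the quotient is (-36*sin(3*s) - 8/(2*s + 1)^2)/(2); at s = 0 this is -4.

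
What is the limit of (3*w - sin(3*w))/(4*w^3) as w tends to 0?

9/8

Direct substitution gives 0/0.
Apply L'Hôpital: lim (3 - 3*cos(3*w))/(12*w^2), still 0/0.
Apply L'Hôpital: lim (9*sin(3*w))/(24*w), still 0/0.
After 3 applications of L'Hôpital's rule the quotient is (27*cos(3*w))/(24); substituting w = 0 gives 9/8.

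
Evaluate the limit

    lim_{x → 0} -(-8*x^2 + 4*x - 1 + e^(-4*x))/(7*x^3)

Direct substitution gives 0/0.
Apply L'Hôpital: lim (-16*x + 4 - 4*e^(-4*x))/(-21*x^2), still 0/0.
Apply L'Hôpital: lim (-16 + 16*e^(-4*x))/(-42*x), still 0/0.
After 3 applications of L'Hôpital's rule the quotient is (-64*e^(-4*x))/(-42); substituting x = 0 gives 32/21.

32/21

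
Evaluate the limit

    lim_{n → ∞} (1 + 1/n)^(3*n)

The base → 1 and the exponent → ∞: a 1^∞ form.
Take logarithms: (3n)·ln(1 + 1/n). Since ln(1+u) ~ u for small u, this behaves like (3n)·(1/n) → 3.
So the limit is e^(3).

e^(3)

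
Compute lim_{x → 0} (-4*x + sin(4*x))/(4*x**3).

Direct substitution gives 0/0.
Apply L'Hôpital: lim (4*cos(4*x) - 4)/(12*x^2), still 0/0.
Apply L'Hôpital: lim (-16*sin(4*x))/(24*x), still 0/0.
After 3 applications of L'Hôpital's rule the quotient is (-64*cos(4*x))/(24); substituting x = 0 gives -8/3.

-8/3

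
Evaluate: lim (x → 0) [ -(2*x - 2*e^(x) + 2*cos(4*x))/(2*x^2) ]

Substitution gives 0/0 (the numerator vanishes to order 2).
Expand each term to order x^2: the coefficient of x^2 in -2·e^(x) is -1 and in 2·cos(4x) is -16.
Lower-order terms cancel with the polynomial part, so the numerator is (-17)·x^2 + o(x^2), and the limit is (-17)/(-2) = 17/2.

17/2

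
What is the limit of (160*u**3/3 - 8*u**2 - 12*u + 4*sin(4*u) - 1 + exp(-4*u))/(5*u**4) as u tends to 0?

32/15

Substitution gives 0/0 (the numerator vanishes to order 4).
Expand each term to order u^4: the coefficient of u^4 in 4·sin(4u) is 0 and in e^(-4u) is 32/3.
Lower-order terms cancel with the polynomial part, so the numerator is (32/3)·u^4 + o(u^4), and the limit is (32/3)/(5) = 32/15.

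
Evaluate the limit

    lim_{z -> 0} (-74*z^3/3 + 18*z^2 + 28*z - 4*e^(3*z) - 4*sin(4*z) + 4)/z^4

-27/2

Substitution gives 0/0 (the numerator vanishes to order 4).
Expand each term to order z^4: the coefficient of z^4 in -4·e^(3z) is -27/2 and in -4·sin(4z) is 0.
Lower-order terms cancel with the polynomial part, so the numerator is (-27/2)·z^4 + o(z^4), and the limit is (-27/2)/(1) = -27/2.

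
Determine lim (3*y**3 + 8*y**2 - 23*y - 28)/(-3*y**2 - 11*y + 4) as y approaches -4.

57/13

Since y = -4 makes numerator and denominator zero, (y + 4) divides both.
Cancelling it gives (3*y^2 - 4*y - 7)/(1 - 3*y); now plug in y = -4 to get 57/13.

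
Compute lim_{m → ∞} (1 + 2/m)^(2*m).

e^(4)

Let L be the limit and take ln: ln L = lim (2m)·ln(1 + 2/m) = lim (2m)·(2/m + O(1/m²)) = 4.
Hence L = e^(4).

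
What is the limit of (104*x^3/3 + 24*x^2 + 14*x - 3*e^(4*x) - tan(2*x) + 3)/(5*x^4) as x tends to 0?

-32/5

Substitution gives 0/0; apply L'Hôpital's rule 4 times.
After differentiating numerator and denominator 4 times the quotient is (-768*e^(4*x) - 384*tan(2*x)^5 - 640*tan(2*x)^3 - 256*tan(2*x))/(120); at x = 0 this is -32/5.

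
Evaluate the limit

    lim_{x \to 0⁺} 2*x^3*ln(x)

0

This is a 0·(−∞) form. Rewrite as 2·ln(x) / x^(−3) and apply L'Hôpital:
the derivative quotient is 2·(1/x) / (−3·x^(−4)) = (-2/3)·x^3 → 0.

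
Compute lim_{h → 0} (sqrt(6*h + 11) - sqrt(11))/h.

A 0/0 form; rationalise with √(11 + 6h) + √11. This collapses the numerator to 6h, leaving 6/(√(11 + 6h) + √11) → 6/(2√11) = 3*√(11)/11.

3*√(11)/11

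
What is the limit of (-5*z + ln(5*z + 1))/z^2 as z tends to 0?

-25/2

Direct substitution gives 0/0.
Apply L'Hôpital: lim (-5 + 5/(5*z + 1))/(2*z), still 0/0.
After 2 applications of L'Hôpital's rule the quotient is (-25/(5*z + 1)^2)/(2); substituting z = 0 gives -25/2.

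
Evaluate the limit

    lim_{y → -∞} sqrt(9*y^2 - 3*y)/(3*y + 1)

-1

For large |y|, √(9*y^2 - 3*y) ≈ √9·|y| and the denominator ≈ 3y.
Since y → −∞, |y| = −y, giving −√9/(3) = -1.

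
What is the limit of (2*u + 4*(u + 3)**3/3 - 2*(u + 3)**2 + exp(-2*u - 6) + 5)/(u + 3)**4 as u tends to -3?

Direct substitution gives 0/0.
Apply L'Hôpital: lim (-4*u + 4*(u + 3)^2 - 2*e^(-2*u - 6) - 10)/(4*(u + 3)^3), still 0/0.
Apply L'Hôpital: lim (8*u + 4*e^(-2*u - 6) + 20)/(12*(u + 3)^2), still 0/0.
Apply L'Hôpital: lim (8 - 8*e^(-2*u - 6))/(24*u + 72), still 0/0.
After 4 applications of L'Hôpital's rule the quotient is (16*e^(-2*u - 6))/(24); substituting u = -3 gives 2/3.

2/3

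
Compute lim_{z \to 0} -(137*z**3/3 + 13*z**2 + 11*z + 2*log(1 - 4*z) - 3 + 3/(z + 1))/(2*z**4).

Substitution gives 0/0; apply L'Hôpital's rule 4 times.
After differentiating numerator and denominator 4 times the quotient is (-3072/(4*z - 1)^4 + 72/(z + 1)^5)/(-48); at z = 0 this is 125/2.

125/2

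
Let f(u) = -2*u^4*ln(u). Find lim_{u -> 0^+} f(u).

This is a 0·(−∞) form. Rewrite as -2·ln(u) / u^(−4) and apply L'Hôpital:
the derivative quotient is -2·(1/u) / (−4·u^(−5)) = (2/4)·u^4 → 0.

0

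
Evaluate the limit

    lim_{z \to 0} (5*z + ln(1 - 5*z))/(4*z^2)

Direct substitution gives 0/0.
Apply L'Hôpital: lim (5 - 5/(1 - 5*z))/(8*z), still 0/0.
After 2 applications of L'Hôpital's rule the quotient is (-25/(1 - 5*z)^2)/(8); substituting z = 0 gives -25/8.

-25/8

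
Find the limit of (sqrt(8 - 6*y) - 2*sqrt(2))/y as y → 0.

A 0/0 form; rationalise with √(8 - 6y) + √8. This collapses the numerator to -6y, leaving -6/(√(8 - 6y) + √8) → -6/(2√8) = -3*√(2)/4.

-3*√(2)/4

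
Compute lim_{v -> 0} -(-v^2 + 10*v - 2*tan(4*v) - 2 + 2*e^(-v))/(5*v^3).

43/5

Substitution gives 0/0 (the numerator vanishes to order 3).
Expand each term to order v^3: the coefficient of v^3 in -2·tan(4v) is -128/3 and in 2·e^(-v) is -1/3.
Lower-order terms cancel with the polynomial part, so the numerator is (-43)·v^3 + o(v^3), and the limit is (-43)/(-5) = 43/5.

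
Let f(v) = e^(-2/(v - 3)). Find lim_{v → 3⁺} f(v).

0

As v → 3⁺, -2/(v - 3) → −∞, so e^(-2/(v - 3)) → 0.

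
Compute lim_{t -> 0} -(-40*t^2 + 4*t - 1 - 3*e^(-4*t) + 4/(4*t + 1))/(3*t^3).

224/3

Substitution gives 0/0 (the numerator vanishes to order 3).
Expand each term to order t^3: the coefficient of t^3 in -3·e^(-4t) is 32 and in 4·1/(1 + 4t) is -256.
Lower-order terms cancel with the polynomial part, so the numerator is (-224)·t^3 + o(t^3), and the limit is (-224)/(-3) = 224/3.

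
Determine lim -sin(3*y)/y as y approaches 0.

Substitution gives 0/0.
Write it as (3/(-1))·sin(3y)/(3y); since sin(u)/u → 1, the limit is -3.

-3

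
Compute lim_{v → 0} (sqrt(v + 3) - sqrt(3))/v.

Substitution gives 0/0. Multiply numerator and denominator by the conjugate √(3 + v) + √3.
The numerator becomes (3 + v) − 3 = v, so the expression simplifies to 1/(√(3 + v) + √3).
Letting v → 0 gives 1/(2√3) = √(3)/6.

√(3)/6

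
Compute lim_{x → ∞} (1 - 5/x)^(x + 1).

e^(-5)

Write it as [(1 - 5/x)^x]^(1) · (1 - 5/x)^(1). The bracketed term tends to e^(-5) and the second factor to 1, so the limit is e^(-5).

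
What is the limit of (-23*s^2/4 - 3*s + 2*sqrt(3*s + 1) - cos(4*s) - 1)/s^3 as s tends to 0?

Substitution gives 0/0; apply L'Hôpital's rule 3 times.
After differentiating numerator and denominator 3 times the quotient is (-64*sin(4*s) + 81/(4*(3*s + 1)^(5/2)))/(6); at s = 0 this is 27/8.

27/8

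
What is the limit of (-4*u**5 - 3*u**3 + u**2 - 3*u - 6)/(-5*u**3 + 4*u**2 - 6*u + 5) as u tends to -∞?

∞

The numerator has higher degree (5 > 3); the quotient behaves like (-4/(-5))·u^2 for large |u|.
As u → −∞ this diverges to ∞.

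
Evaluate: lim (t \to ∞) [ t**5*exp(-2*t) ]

Write as t^5/e^{2t}, an ∞/∞ form.
Exponential growth dominates any polynomial, so repeated L'Hôpital (or the standard result) gives 0.

0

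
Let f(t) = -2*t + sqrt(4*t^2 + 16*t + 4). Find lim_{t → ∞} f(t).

An ∞ − ∞ form. Rationalising with the conjugate, the difference becomes (16t + 4) / (√(4*t^2 + 16*t + 4) + 2t).
For large t the denominator behaves like 2·2t, so the quotient tends to 16/4 = 4.

4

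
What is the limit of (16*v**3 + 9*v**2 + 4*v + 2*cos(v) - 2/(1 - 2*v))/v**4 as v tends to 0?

Substitution gives 0/0; apply L'Hôpital's rule 4 times.
After differentiating numerator and denominator 4 times the quotient is (2*cos(v) + 768/(2*v - 1)^5)/(24); at v = 0 this is -383/12.

-383/12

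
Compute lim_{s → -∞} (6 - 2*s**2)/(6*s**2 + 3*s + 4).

-1/3

Numerator and denominator both have degree 2.
Dividing every term by s^2, all lower-order terms vanish and the limit is the ratio of leading coefficients, -2/(6) = -1/3.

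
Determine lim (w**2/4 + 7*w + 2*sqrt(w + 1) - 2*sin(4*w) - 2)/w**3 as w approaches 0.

Substitution gives 0/0 (the numerator vanishes to order 3).
Expand each term to order w^3: the coefficient of w^3 in -2·sin(4w) is 64/3 and in 2·√(1 + w) is 1/8.
Lower-order terms cancel with the polynomial part, so the numerator is (515/24)·w^3 + o(w^3), and the limit is (515/24)/(1) = 515/24.

515/24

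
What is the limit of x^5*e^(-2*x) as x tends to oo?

0

Write as x^5/e^{2x}, an ∞/∞ form.
Exponential growth dominates any polynomial, so repeated L'Hôpital (or the standard result) gives 0.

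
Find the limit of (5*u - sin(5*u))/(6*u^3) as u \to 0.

Direct substitution gives 0/0.
Apply L'Hôpital: lim (5 - 5*cos(5*u))/(18*u^2), still 0/0.
Apply L'Hôpital: lim (25*sin(5*u))/(36*u), still 0/0.
After 3 applications of L'Hôpital's rule the quotient is (125*cos(5*u))/(36); substituting u = 0 gives 125/36.

125/36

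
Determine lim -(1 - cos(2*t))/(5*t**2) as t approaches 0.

-2/5

Substitution gives 0/0.
Use (1 − cos u)/u² → 1/2 with u = 2t: the limit is 2²/(2·(-5)) = -2/5.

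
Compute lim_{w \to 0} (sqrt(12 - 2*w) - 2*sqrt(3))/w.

Substitution gives 0/0. Multiply numerator and denominator by the conjugate √(12 - 2w) + √12.
The numerator becomes (12 - 2w) − 12 = -2w, so the expression simplifies to -2/(√(12 - 2w) + √12).
Letting w → 0 gives -2/(2√12) = -√(3)/6.

-√(3)/6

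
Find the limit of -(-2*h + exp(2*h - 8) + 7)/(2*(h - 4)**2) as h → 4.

Direct substitution gives 0/0.
Apply L'Hôpital: lim (2*e^(2*h - 8) - 2)/(16 - 4*h), still 0/0.
After 2 applications of L'Hôpital's rule the quotient is (4*e^(2*h - 8))/(-4); substituting h = 4 gives -1.

-1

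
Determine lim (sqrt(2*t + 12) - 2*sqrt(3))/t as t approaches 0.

√(3)/6

A 0/0 form; rationalise with √(12 + 2t) + √12. This collapses the numerator to 2t, leaving 2/(√(12 + 2t) + √12) → 2/(2√12) = √(3)/6.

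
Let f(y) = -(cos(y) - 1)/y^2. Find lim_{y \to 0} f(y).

Direct substitution gives 0/0.
Apply L'Hôpital: lim (-sin(y))/(-2*y), still 0/0.
After 2 applications of L'Hôpital's rule the quotient is (-cos(y))/(-2); substituting y = 0 gives 1/2.

1/2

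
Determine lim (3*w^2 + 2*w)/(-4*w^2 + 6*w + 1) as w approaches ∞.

-3/4

Numerator and denominator both have degree 2.
Dividing every term by w^2, all lower-order terms vanish and the limit is the ratio of leading coefficients, 3/(-4) = -3/4.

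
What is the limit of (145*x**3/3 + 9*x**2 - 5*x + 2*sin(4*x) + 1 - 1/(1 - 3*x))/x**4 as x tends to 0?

Substitution gives 0/0; apply L'Hôpital's rule 4 times.
After differentiating numerator and denominator 4 times the quotient is (512*sin(4*x) + 1944/(3*x - 1)^5)/(24); at x = 0 this is -81.

-81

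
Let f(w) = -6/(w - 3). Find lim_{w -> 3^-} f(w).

∞

As w → 3⁻, (w - 3) → 0⁻, so (w - 3)^1 → 0⁻ and -6/(w - 3)^1 → ∞.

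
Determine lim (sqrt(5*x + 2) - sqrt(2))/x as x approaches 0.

5*√(2)/4

A 0/0 form; rationalise with √(2 + 5x) + √2. This collapses the numerator to 5x, leaving 5/(√(2 + 5x) + √2) → 5/(2√2) = 5*√(2)/4.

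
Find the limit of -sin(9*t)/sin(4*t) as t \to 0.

Substitution gives 0/0.
Divide numerator and denominator by t: sin(9t)/t → 9 and sin(4t)/t → 4, so the limit is -1·9/4 = -9/4.

-9/4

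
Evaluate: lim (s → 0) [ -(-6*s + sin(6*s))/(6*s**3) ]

6

Direct substitution gives 0/0.
Apply L'Hôpital: lim (6*cos(6*s) - 6)/(-18*s^2), still 0/0.
Apply L'Hôpital: lim (-36*sin(6*s))/(-36*s), still 0/0.
After 3 applications of L'Hôpital's rule the quotient is (-216*cos(6*s))/(-36); substituting s = 0 gives 6.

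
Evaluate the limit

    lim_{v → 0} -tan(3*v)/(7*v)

-3/7

Substitution gives 0/0.
Since tan(u)/u → 1 as u → 0, tan(3v)/(3v) → 1 and the limit is 3/(-7) = -3/7.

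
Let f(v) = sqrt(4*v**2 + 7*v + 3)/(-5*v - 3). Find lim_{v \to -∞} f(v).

2/5

For large |v|, √(4*v^2 + 7*v + 3) ≈ √4·|v| and the denominator ≈ -5v.
Since v → −∞, |v| = −v, giving −√4/(-5) = 2/5.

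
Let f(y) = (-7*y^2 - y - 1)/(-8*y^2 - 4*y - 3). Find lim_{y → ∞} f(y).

Numerator and denominator both have degree 2.
Dividing every term by y^2, all lower-order terms vanish and the limit is the ratio of leading coefficients, -7/(-8) = 7/8.

7/8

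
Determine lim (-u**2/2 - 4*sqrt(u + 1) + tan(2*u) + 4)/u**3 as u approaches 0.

Substitution gives 0/0; apply L'Hôpital's rule 3 times.
After differentiating numerator and denominator 3 times the quotient is (48*tan(2*u)^2/cos(2*u)^2 + 16/cos(2*u)^2 - 3/(2*(u + 1)^(5/2)))/(6); at u = 0 this is 29/12.

29/12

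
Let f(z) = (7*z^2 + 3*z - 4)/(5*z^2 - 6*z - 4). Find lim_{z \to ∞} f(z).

7/5

Numerator and denominator both have degree 2.
Dividing every term by z^2, all lower-order terms vanish and the limit is the ratio of leading coefficients, 7/(5) = 7/5.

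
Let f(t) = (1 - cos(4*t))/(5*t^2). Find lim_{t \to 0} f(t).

Substitution gives 0/0.
Use (1 − cos u)/u² → 1/2 with u = 4t: the limit is 4²/(2·5) = 8/5.

8/5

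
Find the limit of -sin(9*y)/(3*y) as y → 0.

Substitution gives 0/0.
Write it as (9/(-3))·sin(9y)/(9y); since sin(u)/u → 1, the limit is -3.

-3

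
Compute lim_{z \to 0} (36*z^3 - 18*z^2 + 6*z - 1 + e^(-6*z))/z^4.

54

Direct substitution gives 0/0.
Apply L'Hôpital: lim (108*z^2 - 36*z + 6 - 6*e^(-6*z))/(4*z^3), still 0/0.
Apply L'Hôpital: lim (216*z - 36 + 36*e^(-6*z))/(12*z^2), still 0/0.
Apply L'Hôpital: lim (216 - 216*e^(-6*z))/(24*z), still 0/0.
After 4 applications of L'Hôpital's rule the quotient is (1296*e^(-6*z))/(24); substituting z = 0 gives 54.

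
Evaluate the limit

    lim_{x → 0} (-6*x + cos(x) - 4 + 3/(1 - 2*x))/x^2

Substitution gives 0/0; apply L'Hôpital's rule 2 times.
After differentiating numerator and denominator 2 times the quotient is (-cos(x) - 24/(2*x - 1)^3)/(2); at x = 0 this is 23/2.

23/2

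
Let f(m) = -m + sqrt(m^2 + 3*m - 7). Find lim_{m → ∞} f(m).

This has the form ∞ − ∞. Multiply and divide by the conjugate √(m^2 + 3*m - 7) + m.
That gives (3m - 7) / (√(m^2 + 3*m - 7) + m).
Divide numerator and denominator by m: the limit is 3/(2·1) = 3/2.

3/2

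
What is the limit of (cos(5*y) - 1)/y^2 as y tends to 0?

-25/2

Direct substitution gives 0/0.
Apply L'Hôpital: lim (-5*sin(5*y))/(2*y), still 0/0.
After 2 applications of L'Hôpital's rule the quotient is (-25*cos(5*y))/(2); substituting y = 0 gives -25/2.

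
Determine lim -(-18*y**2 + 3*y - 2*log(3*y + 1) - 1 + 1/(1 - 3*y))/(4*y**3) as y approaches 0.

-9/4

Substitution gives 0/0 (the numerator vanishes to order 3).
Expand each term to order y^3: the coefficient of y^3 in 1/(1 - 3y) is 27 and in -2·ln(1 + 3y) is -18.
Lower-order terms cancel with the polynomial part, so the numerator is (9)·y^3 + o(y^3), and the limit is (9)/(-4) = -9/4.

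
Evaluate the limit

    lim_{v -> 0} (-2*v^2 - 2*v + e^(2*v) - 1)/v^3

Direct substitution gives 0/0.
Apply L'Hôpital: lim (-4*v + 2*e^(2*v) - 2)/(3*v^2), still 0/0.
Apply L'Hôpital: lim (4*e^(2*v) - 4)/(6*v), still 0/0.
After 3 applications of L'Hôpital's rule the quotient is (8*e^(2*v))/(6); substituting v = 0 gives 4/3.

4/3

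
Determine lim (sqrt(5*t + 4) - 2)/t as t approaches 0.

A 0/0 form; rationalise with √(4 + 5t) + √4. This collapses the numerator to 5t, leaving 5/(√(4 + 5t) + √4) → 5/(2√4) = 5/4.

5/4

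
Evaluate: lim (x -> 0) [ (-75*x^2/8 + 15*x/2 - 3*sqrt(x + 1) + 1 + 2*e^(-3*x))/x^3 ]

Substitution gives 0/0; apply L'Hôpital's rule 3 times.
After differentiating numerator and denominator 3 times the quotient is (-54*e^(-3*x) - 9/(8*(x + 1)^(5/2)))/(6); at x = 0 this is -147/16.

-147/16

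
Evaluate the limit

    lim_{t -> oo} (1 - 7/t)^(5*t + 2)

Let L be the limit and take ln: ln L = lim (5t + 2)·ln(1 - 7/t) = lim (5t + 2)·(-7/t + O(1/t²)) = -35.
Hence L = e^(-35).

e^(-35)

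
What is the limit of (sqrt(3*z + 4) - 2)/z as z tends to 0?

3/4

A 0/0 form; rationalise with √(4 + 3z) + √4. This collapses the numerator to 3z, leaving 3/(√(4 + 3z) + √4) → 3/(2√4) = 3/4.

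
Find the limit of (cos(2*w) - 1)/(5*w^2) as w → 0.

-2/5

Direct substitution gives 0/0.
Apply L'Hôpital: lim (-2*sin(2*w))/(10*w), still 0/0.
After 2 applications of L'Hôpital's rule the quotient is (-4*cos(2*w))/(10); substituting w = 0 gives -2/5.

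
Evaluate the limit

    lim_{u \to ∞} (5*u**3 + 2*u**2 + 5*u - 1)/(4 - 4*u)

-∞

The numerator has higher degree (3 > 1); the quotient behaves like (5/(-4))·u^2 for large |u|.
As u → +∞ this diverges to -∞.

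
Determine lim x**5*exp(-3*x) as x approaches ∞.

Write as x^5/e^{3x}, an ∞/∞ form.
Exponential growth dominates any polynomial, so repeated L'Hôpital (or the standard result) gives 0.

0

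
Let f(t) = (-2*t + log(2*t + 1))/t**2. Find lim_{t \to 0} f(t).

-2

Direct substitution gives 0/0.
Apply L'Hôpital: lim (-2 + 2/(2*t + 1))/(2*t), still 0/0.
After 2 applications of L'Hôpital's rule the quotient is (-4/(2*t + 1)^2)/(2); substituting t = 0 gives -2.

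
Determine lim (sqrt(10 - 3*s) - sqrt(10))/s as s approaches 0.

-3*√(10)/20

Substitution gives 0/0. Multiply numerator and denominator by the conjugate √(10 - 3s) + √10.
The numerator becomes (10 - 3s) − 10 = -3s, so the expression simplifies to -3/(√(10 - 3s) + √10).
Letting s → 0 gives -3/(2√10) = -3*√(10)/20.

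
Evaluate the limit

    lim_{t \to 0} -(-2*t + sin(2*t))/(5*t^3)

4/15

Direct substitution gives 0/0.
Apply L'Hôpital: lim (2*cos(2*t) - 2)/(-15*t^2), still 0/0.
Apply L'Hôpital: lim (-4*sin(2*t))/(-30*t), still 0/0.
After 3 applications of L'Hôpital's rule the quotient is (-8*cos(2*t))/(-30); substituting t = 0 gives 4/15.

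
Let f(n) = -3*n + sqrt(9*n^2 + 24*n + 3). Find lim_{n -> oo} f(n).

4

This has the form ∞ − ∞. Multiply and divide by the conjugate √(9*n^2 + 24*n + 3) + 3n.
That gives (24n + 3) / (√(9*n^2 + 24*n + 3) + 3n).
Divide numerator and denominator by n: the limit is 24/(2·3) = 4.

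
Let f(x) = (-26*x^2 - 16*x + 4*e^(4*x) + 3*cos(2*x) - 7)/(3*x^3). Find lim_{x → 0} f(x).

Substitution gives 0/0 (the numerator vanishes to order 3).
Expand each term to order x^3: the coefficient of x^3 in 3·cos(2x) is 0 and in 4·e^(4x) is 128/3.
Lower-order terms cancel with the polynomial part, so the numerator is (128/3)·x^3 + o(x^3), and the limit is (128/3)/(3) = 128/9.

128/9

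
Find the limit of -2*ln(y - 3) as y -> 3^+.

As y → 3⁺, y - 3 → 0⁺ and ln(y - 3) → −∞.
Multiplying by -2 gives ∞.

∞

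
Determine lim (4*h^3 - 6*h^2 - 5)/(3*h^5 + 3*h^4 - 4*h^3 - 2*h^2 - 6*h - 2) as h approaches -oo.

The denominator has degree 5 and the numerator degree 3. Dividing numerator and denominator by h^5 sends every term to 0 except the leading denominator term, so the limit is 0.

0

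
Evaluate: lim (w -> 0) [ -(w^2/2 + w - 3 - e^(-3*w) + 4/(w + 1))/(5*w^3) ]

Substitution gives 0/0; apply L'Hôpital's rule 3 times.
After differentiating numerator and denominator 3 times the quotient is (27*e^(-3*w) - 24/(w + 1)^4)/(-30); at w = 0 this is -1/10.

-1/10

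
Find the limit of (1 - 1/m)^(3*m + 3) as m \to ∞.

Write it as [(1 - 1/m)^m]^(3) · (1 - 1/m)^(3). The bracketed term tends to e^(-1) and the second factor to 1, so the limit is e^(-3).

e^(-3)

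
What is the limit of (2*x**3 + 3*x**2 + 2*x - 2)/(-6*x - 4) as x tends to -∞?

-∞

The numerator has higher degree (3 > 1); the quotient behaves like (2/(-6))·x^2 for large |x|.
As x → −∞ this diverges to -∞.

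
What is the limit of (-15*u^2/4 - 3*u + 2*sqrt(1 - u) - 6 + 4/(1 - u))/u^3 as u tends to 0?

Substitution gives 0/0 (the numerator vanishes to order 3).
Expand each term to order u^3: the coefficient of u^3 in 4·1/(1 - u) is 4 and in 2·√(1 - u) is -1/8.
Lower-order terms cancel with the polynomial part, so the numerator is (31/8)·u^3 + o(u^3), and the limit is (31/8)/(1) = 31/8.

31/8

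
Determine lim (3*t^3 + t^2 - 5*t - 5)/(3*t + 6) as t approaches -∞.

∞

The numerator has higher degree (3 > 1); the quotient behaves like (3/(3))·t^2 for large |t|.
As t → −∞ this diverges to ∞.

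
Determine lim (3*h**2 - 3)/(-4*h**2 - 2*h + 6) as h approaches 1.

-3/5

Since h = 1 makes numerator and denominator zero, (h - 1) divides both.
Cancelling it gives (3*h + 3)/(-4*h - 6); now plug in h = 1 to get -3/5.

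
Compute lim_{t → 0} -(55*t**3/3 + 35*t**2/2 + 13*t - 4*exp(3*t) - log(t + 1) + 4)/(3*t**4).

53/12

Substitution gives 0/0; apply L'Hôpital's rule 4 times.
After differentiating numerator and denominator 4 times the quotient is (-324*e^(3*t) + 6/(t + 1)^4)/(-72); at t = 0 this is 53/12.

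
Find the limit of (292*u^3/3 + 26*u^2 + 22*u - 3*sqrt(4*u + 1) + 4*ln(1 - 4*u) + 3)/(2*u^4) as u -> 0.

-113

Substitution gives 0/0; apply L'Hôpital's rule 4 times.
After differentiating numerator and denominator 4 times the quotient is (720/(4*u + 1)^(7/2) - 6144/(4*u - 1)^4)/(48); at u = 0 this is -113.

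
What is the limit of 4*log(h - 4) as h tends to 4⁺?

-∞

As h → 4⁺, h - 4 → 0⁺ and ln(h - 4) → −∞.
Multiplying by 4 gives -∞.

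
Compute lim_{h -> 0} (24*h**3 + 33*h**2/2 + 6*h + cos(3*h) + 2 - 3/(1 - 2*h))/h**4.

Substitution gives 0/0; apply L'Hôpital's rule 4 times.
After differentiating numerator and denominator 4 times the quotient is (81*cos(3*h) + 1152/(2*h - 1)^5)/(24); at h = 0 this is -357/8.

-357/8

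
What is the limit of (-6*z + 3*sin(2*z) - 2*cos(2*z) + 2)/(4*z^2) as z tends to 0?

1

Substitution gives 0/0; apply L'Hôpital's rule 2 times.
After differentiating numerator and denominator 2 times the quotient is (-12*sin(2*z) + 8*cos(2*z))/(8); at z = 0 this is 1.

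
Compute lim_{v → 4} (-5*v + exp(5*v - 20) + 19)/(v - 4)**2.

25/2

Direct substitution gives 0/0.
Apply L'Hôpital: lim (5*e^(5*v - 20) - 5)/(2*v - 8), still 0/0.
After 2 applications of L'Hôpital's rule the quotient is (25*e^(5*v - 20))/(2); substituting v = 4 gives 25/2.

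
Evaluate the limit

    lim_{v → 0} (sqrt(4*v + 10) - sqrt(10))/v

√(10)/5

A 0/0 form; rationalise with √(10 + 4v) + √10. This collapses the numerator to 4v, leaving 4/(√(10 + 4v) + √10) → 4/(2√10) = √(10)/5.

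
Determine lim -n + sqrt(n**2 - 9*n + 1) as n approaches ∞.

-9/2

An ∞ − ∞ form. Rationalising with the conjugate, the difference becomes (-9n + 1) / (√(n^2 - 9*n + 1) + n).
For large n the denominator behaves like 2·n, so the quotient tends to -9/2 = -9/2.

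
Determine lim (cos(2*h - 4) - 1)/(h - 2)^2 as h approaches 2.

Direct substitution gives 0/0.
Apply L'Hôpital: lim (-2*sin(2*h - 4))/(2*h - 4), still 0/0.
After 2 applications of L'Hôpital's rule the quotient is (-4*cos(2*h - 4))/(2); substituting h = 2 gives -2.

-2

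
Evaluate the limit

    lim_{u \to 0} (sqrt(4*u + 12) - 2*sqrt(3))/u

√(3)/3

A 0/0 form; rationalise with √(12 + 4u) + √12. This collapses the numerator to 4u, leaving 4/(√(12 + 4u) + √12) → 4/(2√12) = √(3)/3.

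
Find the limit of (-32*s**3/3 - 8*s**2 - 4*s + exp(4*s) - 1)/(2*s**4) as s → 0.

Direct substitution gives 0/0.
Apply L'Hôpital: lim (-32*s^2 - 16*s + 4*e^(4*s) - 4)/(8*s^3), still 0/0.
Apply L'Hôpital: lim (-64*s + 16*e^(4*s) - 16)/(24*s^2), still 0/0.
Apply L'Hôpital: lim (64*e^(4*s) - 64)/(48*s), still 0/0.
After 4 applications of L'Hôpital's rule the quotient is (256*e^(4*s))/(48); substituting s = 0 gives 16/3.

16/3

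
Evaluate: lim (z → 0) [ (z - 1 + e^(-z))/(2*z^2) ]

1/4

Direct substitution gives 0/0.
Apply L'Hôpital: lim (1 - e^(-z))/(4*z), still 0/0.
After 2 applications of L'Hôpital's rule the quotient is (e^(-z))/(4); substituting z = 0 gives 1/4.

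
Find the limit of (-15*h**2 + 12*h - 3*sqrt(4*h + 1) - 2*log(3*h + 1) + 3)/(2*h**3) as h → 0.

-15

Substitution gives 0/0 (the numerator vanishes to order 3).
Expand each term to order h^3: the coefficient of h^3 in -2·ln(1 + 3h) is -18 and in -3·√(1 + 4h) is -12.
Lower-order terms cancel with the polynomial part, so the numerator is (-30)·h^3 + o(h^3), and the limit is (-30)/(2) = -15.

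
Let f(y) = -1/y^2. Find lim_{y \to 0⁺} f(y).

-∞

As y → 0⁺, (y) → 0⁺, so (y)^2 → 0⁺ and -1/(y)^2 → -∞.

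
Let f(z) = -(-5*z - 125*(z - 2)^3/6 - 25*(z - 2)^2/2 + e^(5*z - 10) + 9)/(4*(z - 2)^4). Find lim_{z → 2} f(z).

Direct substitution gives 0/0.
Apply L'Hôpital: lim (-25*z - 125*(z - 2)^2/2 + 5*e^(5*z - 10) + 45)/(-16*(z - 2)^3), still 0/0.
Apply L'Hôpital: lim (-125*z + 25*e^(5*z - 10) + 225)/(-48*(z - 2)^2), still 0/0.
Apply L'Hôpital: lim (125*e^(5*z - 10) - 125)/(192 - 96*z), still 0/0.
After 4 applications of L'Hôpital's rule the quotient is (625*e^(5*z - 10))/(-96); substituting z = 2 gives -625/96.

-625/96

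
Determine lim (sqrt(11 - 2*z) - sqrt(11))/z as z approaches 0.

A 0/0 form; rationalise with √(11 - 2z) + √11. This collapses the numerator to -2z, leaving -2/(√(11 - 2z) + √11) → -2/(2√11) = -√(11)/11.

-√(11)/11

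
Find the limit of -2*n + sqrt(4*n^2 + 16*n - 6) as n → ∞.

This has the form ∞ − ∞. Multiply and divide by the conjugate √(4*n^2 + 16*n - 6) + 2n.
That gives (16n - 6) / (√(4*n^2 + 16*n - 6) + 2n).
Divide numerator and denominator by n: the limit is 16/(2·2) = 4.

4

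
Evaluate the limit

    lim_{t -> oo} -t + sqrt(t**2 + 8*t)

An ∞ − ∞ form. Rationalising with the conjugate, the difference becomes (8t) / (√(t^2 + 8*t) + t).
For large t the denominator behaves like 2·t, so the quotient tends to 8/2 = 4.

4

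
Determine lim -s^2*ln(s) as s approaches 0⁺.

This is a 0·(−∞) form. Rewrite as -1·ln(s) / s^(−2) and apply L'Hôpital:
the derivative quotient is -1·(1/s) / (−2·s^(−3)) = (1/2)·s^2 → 0.

0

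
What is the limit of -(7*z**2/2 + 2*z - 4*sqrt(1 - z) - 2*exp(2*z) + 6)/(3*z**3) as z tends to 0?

Substitution gives 0/0 (the numerator vanishes to order 3).
Expand each term to order z^3: the coefficient of z^3 in -2·e^(2z) is -8/3 and in -4·√(1 - z) is 1/4.
Lower-order terms cancel with the polynomial part, so the numerator is (-29/12)·z^3 + o(z^3), and the limit is (-29/12)/(-3) = 29/36.

29/36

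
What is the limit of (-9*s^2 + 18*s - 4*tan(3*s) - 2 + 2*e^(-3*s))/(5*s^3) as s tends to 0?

Substitution gives 0/0 (the numerator vanishes to order 3).
Expand each term to order s^3: the coefficient of s^3 in 2·e^(-3s) is -9 and in -4·tan(3s) is -36.
Lower-order terms cancel with the polynomial part, so the numerator is (-45)·s^3 + o(s^3), and the limit is (-45)/(5) = -9.

-9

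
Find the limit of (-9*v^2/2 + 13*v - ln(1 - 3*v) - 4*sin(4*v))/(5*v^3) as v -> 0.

31/3

Substitution gives 0/0; apply L'Hôpital's rule 3 times.
After differentiating numerator and denominator 3 times the quotient is (256*cos(4*v) - 54/(3*v - 1)^3)/(30); at v = 0 this is 31/3.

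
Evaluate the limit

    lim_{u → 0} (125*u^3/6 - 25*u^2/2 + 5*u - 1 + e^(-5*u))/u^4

625/24

Direct substitution gives 0/0.
Apply L'Hôpital: lim (125*u^2/2 - 25*u + 5 - 5*e^(-5*u))/(4*u^3), still 0/0.
Apply L'Hôpital: lim (125*u - 25 + 25*e^(-5*u))/(12*u^2), still 0/0.
Apply L'Hôpital: lim (125 - 125*e^(-5*u))/(24*u), still 0/0.
After 4 applications of L'Hôpital's rule the quotient is (625*e^(-5*u))/(24); substituting u = 0 gives 625/24.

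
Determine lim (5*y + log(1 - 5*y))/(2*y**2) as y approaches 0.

-25/4

Direct substitution gives 0/0.
Apply L'Hôpital: lim (5 - 5/(1 - 5*y))/(4*y), still 0/0.
After 2 applications of L'Hôpital's rule the quotient is (-25/(1 - 5*y)^2)/(4); substituting y = 0 gives -25/4.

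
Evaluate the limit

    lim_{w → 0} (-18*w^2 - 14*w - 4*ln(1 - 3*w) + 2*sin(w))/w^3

107/3

Substitution gives 0/0 (the numerator vanishes to order 3).
Expand each term to order w^3: the coefficient of w^3 in 2·sin(w) is -1/3 and in -4·ln(1 - 3w) is 36.
Lower-order terms cancel with the polynomial part, so the numerator is (107/3)·w^3 + o(w^3), and the limit is (107/3)/(1) = 107/3.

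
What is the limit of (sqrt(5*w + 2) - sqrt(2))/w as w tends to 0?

Substitution gives 0/0. Multiply numerator and denominator by the conjugate √(2 + 5w) + √2.
The numerator becomes (2 + 5w) − 2 = 5w, so the expression simplifies to 5/(√(2 + 5w) + √2).
Letting w → 0 gives 5/(2√2) = 5*√(2)/4.

5*√(2)/4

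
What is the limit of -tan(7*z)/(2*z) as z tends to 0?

Substitution gives 0/0.
Since tan(u)/u → 1 as u → 0, tan(7z)/(7z) → 1 and the limit is 7/(-2) = -7/2.

-7/2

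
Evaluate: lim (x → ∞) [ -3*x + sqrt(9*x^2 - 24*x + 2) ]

This has the form ∞ − ∞. Multiply and divide by the conjugate √(9*x^2 - 24*x + 2) + 3x.
That gives (-24x + 2) / (√(9*x^2 - 24*x + 2) + 3x).
Divide numerator and denominator by x: the limit is -24/(2·3) = -4.

-4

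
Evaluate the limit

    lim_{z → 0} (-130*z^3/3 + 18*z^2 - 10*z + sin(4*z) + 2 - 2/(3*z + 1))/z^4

-162

Substitution gives 0/0 (the numerator vanishes to order 4).
Expand each term to order z^4: the coefficient of z^4 in -2·1/(1 + 3z) is -162 and in sin(4z) is 0.
Lower-order terms cancel with the polynomial part, so the numerator is (-162)·z^4 + o(z^4), and the limit is (-162)/(1) = -162.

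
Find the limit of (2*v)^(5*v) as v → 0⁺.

1

Base → 0⁺ and exponent → 0⁺: a 0^0 form.
Take logs: 5v·ln(2v). This is 0·(−∞); rewriting as ln(2v)/(1/(5v)) and applying L'Hôpital gives 0.
Hence the limit is e^0 = 1.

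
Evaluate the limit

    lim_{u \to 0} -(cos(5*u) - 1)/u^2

Direct substitution gives 0/0.
Apply L'Hôpital: lim (-5*sin(5*u))/(-2*u), still 0/0.
After 2 applications of L'Hôpital's rule the quotient is (-25*cos(5*u))/(-2); substituting u = 0 gives 25/2.

25/2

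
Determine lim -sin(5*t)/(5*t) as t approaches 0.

-1

Substitution gives 0/0.
Write it as (5/(-5))·sin(5t)/(5t); since sin(u)/u → 1, the limit is -1.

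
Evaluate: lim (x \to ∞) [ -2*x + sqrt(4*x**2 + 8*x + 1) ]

2

An ∞ − ∞ form. Rationalising with the conjugate, the difference becomes (8x + 1) / (√(4*x^2 + 8*x + 1) + 2x).
For large x the denominator behaves like 2·2x, so the quotient tends to 8/4 = 2.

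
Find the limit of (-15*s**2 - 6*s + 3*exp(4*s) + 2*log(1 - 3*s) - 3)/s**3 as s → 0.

14

Substitution gives 0/0; apply L'Hôpital's rule 3 times.
After differentiating numerator and denominator 3 times the quotient is (192*e^(4*s) + 108/(3*s - 1)^3)/(6); at s = 0 this is 14.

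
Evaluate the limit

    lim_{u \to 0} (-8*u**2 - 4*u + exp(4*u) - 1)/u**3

Direct substitution gives 0/0.
Apply L'Hôpital: lim (-16*u + 4*e^(4*u) - 4)/(3*u^2), still 0/0.
Apply L'Hôpital: lim (16*e^(4*u) - 16)/(6*u), still 0/0.
After 3 applications of L'Hôpital's rule the quotient is (64*e^(4*u))/(6); substituting u = 0 gives 32/3.

32/3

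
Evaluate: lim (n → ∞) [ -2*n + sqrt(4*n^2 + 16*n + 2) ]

An ∞ − ∞ form. Rationalising with the conjugate, the difference becomes (16n + 2) / (√(4*n^2 + 16*n + 2) + 2n).
For large n the denominator behaves like 2·2n, so the quotient tends to 16/4 = 4.

4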